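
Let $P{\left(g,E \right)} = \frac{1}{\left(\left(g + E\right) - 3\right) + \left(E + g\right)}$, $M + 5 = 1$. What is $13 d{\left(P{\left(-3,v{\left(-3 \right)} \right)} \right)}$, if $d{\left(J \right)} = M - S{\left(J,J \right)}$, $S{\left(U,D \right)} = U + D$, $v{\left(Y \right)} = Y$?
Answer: $- \frac{754}{15} \approx -50.267$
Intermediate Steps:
$M = -4$ ($M = -5 + 1 = -4$)
$S{\left(U,D \right)} = D + U$
$P{\left(g,E \right)} = \frac{1}{-3 + 2 E + 2 g}$ ($P{\left(g,E \right)} = \frac{1}{\left(\left(E + g\right) - 3\right) + \left(E + g\right)} = \frac{1}{\left(-3 + E + g\right) + \left(E + g\right)} = \frac{1}{-3 + 2 E + 2 g}$)
$d{\left(J \right)} = -4 - 2 J$ ($d{\left(J \right)} = -4 - \left(J + J\right) = -4 - 2 J$)
$13 d{\left(P{\left(-3,v{\left(-3 \right)} \right)} \right)} = 13 \left(-4 - \frac{2}{-3 + 2 \left(-3\right) + 2 \left(-3\right)}\right) = 13 \left(-4 - \frac{2}{-3 - 6 - 6}\right) = 13 \left(-4 - \frac{2}{-15}\right) = 13 \left(-4 - - \frac{2}{15}\right) = 13 \left(-4 + \frac{2}{15}\right) = 13 \left(- \frac{58}{15}\right) = - \frac{754}{15}$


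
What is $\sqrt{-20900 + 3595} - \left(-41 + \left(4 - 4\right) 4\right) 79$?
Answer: $3239 + i \sqrt{17305} \approx 3239.0 + 131.55 i$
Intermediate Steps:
$\sqrt{-20900 + 3595} - \left(-41 + \left(4 - 4\right) 4\right) 79 = \sqrt{-17305} - \left(-41 + 0 \cdot 4\right) 79 = i \sqrt{17305} - \left(-41 + 0\right) 79 = i \sqrt{17305} - \left(-41\right) 79 = i \sqrt{17305} - -3239 = i \sqrt{17305} + 3239 = 3239 + i \sqrt{17305}$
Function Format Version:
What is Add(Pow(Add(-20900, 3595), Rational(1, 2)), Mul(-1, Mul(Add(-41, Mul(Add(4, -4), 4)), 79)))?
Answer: Add(3239, Mul(I, Pow(17305, Rational(1, 2)))) ≈ Add(3239.0, Mul(131.55, I))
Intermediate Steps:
Add(Pow(Add(-20900, 3595), Rational(1, 2)), Mul(-1, Mul(Add(-41, Mul(Add(4, -4), 4)), 79))) = Add(Pow(-17305, Rational(1, 2)), Mul(-1, Mul(Add(-41, Mul(0, 4)), 79))) = Add(Mul(I, Pow(17305, Rational(1, 2))), Mul(-1, Mul(Add(-41, 0), 79))) = Add(Mul(I, Pow(17305, Rational(1, 2))), Mul(-1, Mul(-41, 79))) = Add(Mul(I, Pow(17305, Rational(1, 2))), Mul(-1, -3239)) = Add(Mul(I, Pow(17305, Rational(1, 2))), 3239) = Add(3239, Mul(I, Pow(17305, Rational(1, 2))))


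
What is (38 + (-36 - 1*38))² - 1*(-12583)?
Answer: 13879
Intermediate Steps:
(38 + (-36 - 1*38))² - 1*(-12583) = (38 + (-36 - 38))² + 12583 = (38 - 74)² + 12583 = (-36)² + 12583 = 1296 + 12583 = 13879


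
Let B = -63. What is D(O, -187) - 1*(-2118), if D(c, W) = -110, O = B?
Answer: 2008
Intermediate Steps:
O = -63
D(O, -187) - 1*(-2118) = -110 - 1*(-2118) = -110 + 2118 = 2008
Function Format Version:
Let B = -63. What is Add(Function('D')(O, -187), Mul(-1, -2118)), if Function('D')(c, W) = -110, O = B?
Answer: 2008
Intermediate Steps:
O = -63
Add(Function('D')(O, -187), Mul(-1, -2118)) = Add(-110, Mul(-1, -2118)) = Add(-110, 2118) = 2008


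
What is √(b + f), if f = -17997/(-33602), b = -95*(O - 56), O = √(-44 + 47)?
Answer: √(6007386964474 - 107263968380*√3)/33602 ≈ 71.805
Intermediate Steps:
O = √3 ≈ 1.7320
b = 5320 - 95*√3 (b = -95*(√3 - 56) = -95*(-56 + √3) = 5320 - 95*√3 ≈ 5155.5)
f = 17997/33602 (f = -17997*(-1/33602) = 17997/33602 ≈ 0.53559)
√(b + f) = √((5320 - 95*√3) + 17997/33602) = √(178780637/33602 - 95*√3)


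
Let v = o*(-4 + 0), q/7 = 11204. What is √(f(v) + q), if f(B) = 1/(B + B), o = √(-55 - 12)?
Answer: √(5633012672 + 134*I*√67)/268 ≈ 280.05 + 2.7265e-5*I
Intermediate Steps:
q = 78428 (q = 7*11204 = 78428)
o = I*√67 (o = √(-67) = I*√67 ≈ 8.1853*I)
v = -4*I*√67 (v = (I*√67)*(-4 + 0) = (I*√67)*(-4) = -4*I*√67 ≈ -32.741*I)
f(B) = 1/(2*B)
√(f(v) + q) = √(1/(2*((-4*I*√67))) + 78428) = √((I*√67/268)/2 + 78428) = √(I*√67/536 + 78428) = √(78428 + I*√67/536)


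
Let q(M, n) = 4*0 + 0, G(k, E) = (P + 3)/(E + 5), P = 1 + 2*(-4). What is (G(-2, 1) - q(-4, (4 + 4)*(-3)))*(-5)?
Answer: 10/3 ≈ 3.3333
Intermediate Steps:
P = -7 (P = 1 - 8 = -7)
G(k, E) = -4/(5 + E) (G(k, E) = (-7 + 3)/(E + 5) = -4/(5 + E))
q(M, n) = 0 (q(M, n) = 0 + 0 = 0)
(G(-2, 1) - q(-4, (4 + 4)*(-3)))*(-5) = (-4/(5 + 1) - 1*0)*(-5) = (-4/6 + 0)*(-5) = (-4*1/6 + 0)*(-5) = (-2/3 + 0)*(-5) = -2/3*(-5) = 10/3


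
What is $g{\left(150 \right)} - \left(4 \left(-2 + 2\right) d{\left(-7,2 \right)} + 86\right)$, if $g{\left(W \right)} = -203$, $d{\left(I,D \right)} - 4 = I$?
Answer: $-289$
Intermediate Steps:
$d{\left(I,D \right)} = 4 + I$
$g{\left(150 \right)} - \left(4 \left(-2 + 2\right) d{\left(-7,2 \right)} + 86\right) = -203 - \left(4 \left(-2 + 2\right) \left(4 - 7\right) + 86\right) = -203 - \left(4 \cdot 0 \left(-3\right) + 86\right) = -203 - \left(0 \left(-3\right) + 86\right) = -203 - \left(0 + 86\right) = -203 - 86 = -289$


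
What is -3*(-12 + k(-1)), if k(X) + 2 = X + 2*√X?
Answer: 45 - 6*I ≈ 45.0 - 6.0*I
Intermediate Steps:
k(X) = -2 + X + 2*√X (k(X) = -2 + (X + 2*√X) = -2 + X + 2*√X)
-3*(-12 + k(-1)) = -3*(-12 + (-2 - 1 + 2*√(-1))) = -3*(-12 + (-2 - 1 + 2*I)) = -3*(-12 + (-3 + 2*I)) = -3*(-15 + 2*I) = 45 - 6*I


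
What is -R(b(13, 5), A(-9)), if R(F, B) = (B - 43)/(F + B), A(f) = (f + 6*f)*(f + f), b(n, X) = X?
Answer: -1091/1139 ≈ -0.95786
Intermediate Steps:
A(f) = 14*f² (A(f) = (7*f)*(2*f) = 14*f²)
R(F, B) = (-43 + B)/(B + F)
-R(b(13, 5), A(-9)) = -(-43 + 14*(-9)²)/(14*(-9)² + 5) = -(-43 + 14*81)/(14*81 + 5) = -(-43 + 1134)/(1134 + 5) = -1091/1139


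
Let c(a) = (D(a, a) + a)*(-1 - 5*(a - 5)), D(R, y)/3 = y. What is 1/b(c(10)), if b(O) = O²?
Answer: 1/1081600 ≈ 9.2456e-7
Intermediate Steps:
D(R, y) = 3*y
c(a) = 4*a*(24 - 5*a) (c(a) = (3*a + a)*(-1 - 5*(a - 5)) = (4*a)*(-1 - 5*(-5 + a)) = (4*a)*(-1 + (25 - 5*a)) = (4*a)*(24 - 5*a) = 4*a*(24 - 5*a))
1/b(c(10)) = 1/((4*10*(24 - 5*10))²) = 1/((4*10*(24 - 50))²) = 1/((4*10*(-26))²) = 1/((-1040)²) = 1/1081600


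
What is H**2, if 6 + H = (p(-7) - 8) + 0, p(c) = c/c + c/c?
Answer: 144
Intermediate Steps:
p(c) = 2 (p(c) = 1 + 1 = 2)
H = -12 (H = -6 + ((2 - 8) + 0) = -6 + (-6 + 0) = -6 - 6 = -12)
H**2 = (-12)**2 = 144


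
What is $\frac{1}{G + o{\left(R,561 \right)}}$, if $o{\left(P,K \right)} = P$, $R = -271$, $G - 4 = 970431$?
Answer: $\frac{1}{970164} \approx 1.0308 \cdot 10^{-6}$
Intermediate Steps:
$G = 970435$ ($G = 4 + 970431 = 970435$)
$\frac{1}{G + o{\left(R,561 \right)}} = \frac{1}{970435 - 271} = \frac{1}{970164}$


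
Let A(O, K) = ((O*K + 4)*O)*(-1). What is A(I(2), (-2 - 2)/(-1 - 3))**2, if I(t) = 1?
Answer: 25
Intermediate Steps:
A(O, K) = -O*(4 + K*O) (A(O, K) = ((K*O + 4)*O)*(-1) = ((4 + K*O)*O)*(-1) = (O*(4 + K*O))*(-1) = -O*(4 + K*O))
A(I(2), (-2 - 2)/(-1 - 3))**2 = (-1*1*(4 + ((-2 - 2)/(-1 - 3))*1))**2 = (-1*1*(4 - 4/(-4)*1))**2 = (-1*1*(4 - 4*(-1/4)*1))**2 = (-1*1*(4 + 1*1))**2 = (-1*1*(4 + 1))**2 = (-1*1*5)**2 = (-5)**2 = 25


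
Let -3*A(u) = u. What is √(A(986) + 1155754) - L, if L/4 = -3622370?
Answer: 14489480 + 2*√2599707/3 ≈ 1.4491e+7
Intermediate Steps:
L = -14489480 (L = 4*(-3622370) = -14489480)
A(u) = -u/3
√(A(986) + 1155754) - L = √(-⅓*986 + 1155754) - 1*(-14489480) = √(-986/3 + 1155754) + 14489480 = √(3466276/3) + 14489480 = 2*√2599707/3 + 14489480 = 14489480 + 2*√2599707/3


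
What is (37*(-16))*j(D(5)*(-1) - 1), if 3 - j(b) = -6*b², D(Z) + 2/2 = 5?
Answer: -90576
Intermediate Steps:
D(Z) = 4 (D(Z) = -1 + 5 = 4)
j(b) = 3 + 6*b² (j(b) = 3 - (-6)*b² = 3 + 6*b²)
(37*(-16))*j(D(5)*(-1) - 1) = (37*(-16))*(3 + 6*(4*(-1) - 1)²) = -592*(3 + 6*(-4 - 1)²) = -592*(3 + 6*(-5)²) = -592*(3 + 6*25) = -592*(3 + 150) = -592*153 = -90576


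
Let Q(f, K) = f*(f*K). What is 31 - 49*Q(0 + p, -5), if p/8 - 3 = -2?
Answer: 15711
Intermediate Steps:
p = 8 (p = 24 + 8*(-2) = 24 - 16 = 8)
Q(f, K) = K*f**2 (Q(f, K) = f*(K*f) = K*f**2)
31 - 49*Q(0 + p, -5) = 31 - (-245)*(0 + 8)**2 = 31 - (-245)*8**2 = 31 - (-245)*64 = 31 - 49*(-320) = 31 + 15680 = 15711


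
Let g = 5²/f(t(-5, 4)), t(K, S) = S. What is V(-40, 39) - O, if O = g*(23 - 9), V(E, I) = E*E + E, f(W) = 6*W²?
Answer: 74705/48 ≈ 1556.4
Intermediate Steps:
V(E, I) = E + E² (V(E, I) = E² + E = E + E²)
g = 25/96 (g = 5²/((6*4²)) = 25/((6*16)) = 25/96 ≈ 0.26042)
O = 175/48 (O = 25*(23 - 9)/96 = (25/96)*14 = 175/48 ≈ 3.6458)
V(-40, 39) - O = -40*(1 - 40) - 1*175/48 = -40*(-39) - 175/48 = 1560 - 175/48 = 74705/48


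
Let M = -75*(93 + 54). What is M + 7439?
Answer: -3586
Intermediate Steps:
M = -11025 (M = -75*147 = -11025)
M + 7439 = -11025 + 7439 = -3586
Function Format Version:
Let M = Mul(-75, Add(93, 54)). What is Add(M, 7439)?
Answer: -3586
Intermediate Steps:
M = -11025 (M = Mul(-75, 147) = -11025)
Add(M, 7439) = Add(-11025, 7439) = -3586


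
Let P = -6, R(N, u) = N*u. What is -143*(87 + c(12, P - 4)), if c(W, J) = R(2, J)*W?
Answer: 21879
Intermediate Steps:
c(W, J) = 2*J*W (c(W, J) = (2*J)*W = 2*J*W)
-143*(87 + c(12, P - 4)) = -143*(87 + 2*(-6 - 4)*12) = -143*(87 + 2*(-10)*12) = -143*(87 - 240) = -143*(-153) = 21879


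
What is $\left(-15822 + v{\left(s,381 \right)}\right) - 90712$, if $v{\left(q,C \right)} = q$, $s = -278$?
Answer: $-106812$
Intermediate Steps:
$\left(-15822 + v{\left(s,381 \right)}\right) - 90712 = \left(-15822 - 278\right) - 90712 = -16100 - 90712 = -106812$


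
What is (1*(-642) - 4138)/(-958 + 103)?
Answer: 956/171 ≈ 5.5906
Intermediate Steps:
(1*(-642) - 4138)/(-958 + 103) = (-642 - 4138)/(-855) = -4780*(-1/855) = 956/171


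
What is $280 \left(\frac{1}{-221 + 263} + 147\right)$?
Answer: $\frac{123500}{3} \approx 41167.0$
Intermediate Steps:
$280 \left(\frac{1}{-221 + 263} + 147\right) = 280 \left(\frac{1}{42} + 147\right) = 280 \cdot \frac{6175}{42} = \frac{123500}{3}$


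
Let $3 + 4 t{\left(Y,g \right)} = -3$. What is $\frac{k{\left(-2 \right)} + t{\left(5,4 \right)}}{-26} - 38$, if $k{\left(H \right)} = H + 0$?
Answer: $- \frac{1969}{52} \approx -37.865$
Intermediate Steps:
$t{\left(Y,g \right)} = - \frac{3}{2}$ ($t{\left(Y,g \right)} = - \frac{3}{4} + \frac{1}{4} \left(-3\right) = - \frac{3}{4} - \frac{3}{4} = - \frac{3}{2}$)
$k{\left(H \right)} = H$
$\frac{k{\left(-2 \right)} + t{\left(5,4 \right)}}{-26} - 38 = \frac{-2 - \frac{3}{2}}{-26} - 38 = \left(- \frac{1}{26}\right) \left(- \frac{7}{2}\right) - 38 = \frac{7}{52} - 38 = - \frac{1969}{52}$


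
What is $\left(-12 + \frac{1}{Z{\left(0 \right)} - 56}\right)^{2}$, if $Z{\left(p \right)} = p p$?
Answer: $\frac{452929}{3136} \approx 144.43$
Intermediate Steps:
$Z{\left(p \right)} = p^{2}$
$\left(-12 + \frac{1}{Z{\left(0 \right)} - 56}\right)^{2} = \left(-12 + \frac{1}{0^{2} - 56}\right)^{2} = \left(-12 + \frac{1}{0 - 56}\right)^{2} = \left(-12 + \frac{1}{-56}\right)^{2} = \left(-12 - \frac{1}{56}\right)^{2} = \left(- \frac{673}{56}\right)^{2} = \frac{452929}{3136}$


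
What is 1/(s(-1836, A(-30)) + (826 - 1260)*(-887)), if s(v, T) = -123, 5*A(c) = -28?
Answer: 1/384835 ≈ 2.5985e-6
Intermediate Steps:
A(c) = -28/5 (A(c) = (⅕)*(-28) = -28/5)
1/(s(-1836, A(-30)) + (826 - 1260)*(-887)) = 1/(-123 + (826 - 1260)*(-887)) = 1/(-123 - 434*(-887)) = 1/(-123 + 384958) = 1/384835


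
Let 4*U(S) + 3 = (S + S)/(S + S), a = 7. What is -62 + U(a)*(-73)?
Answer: -51/2 ≈ -25.500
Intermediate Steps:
U(S) = -1/2 (U(S) = -3/4 + ((S + S)/(S + S))/4 = -3/4 + ((2*S)/((2*S)))/4 = -3/4 + ((2*S)*(1/(2*S)))/4 = -3/4 + (1/4)*1 = -3/4 + 1/4 = -1/2)
-62 + U(a)*(-73) = -62 - 1/2*(-73) = -62 + 73/2 = -51/2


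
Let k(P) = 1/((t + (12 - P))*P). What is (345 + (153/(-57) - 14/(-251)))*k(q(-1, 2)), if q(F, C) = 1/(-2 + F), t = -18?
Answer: 14694930/81073 ≈ 181.26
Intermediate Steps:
k(P) = 1/(P*(-6 - P)) (k(P) = 1/((-18 + (12 - P))*P) = 1/((-6 - P)*P) = 1/(P*(-6 - P)))
(345 + (153/(-57) - 14/(-251)))*k(q(-1, 2)) = (345 + (153/(-57) - 14/(-251)))*(-1/((1/(-2 - 1))*(6 + 1/(-2 - 1)))) = (345 + (153*(-1/57) - 14*(-1/251)))*(-1/((1/(-3))*(6 + 1/(-3)))) = (345 + (-51/19 + 14/251))*(-1/((-1/3)*(6 - 1/3))) = (345 - 12535/4769)*(-1*(-3)/17/3) = 1632770*(-1*(-3)*3/17)/4769 = (1632770/4769)*(9/17) = 14694930/81073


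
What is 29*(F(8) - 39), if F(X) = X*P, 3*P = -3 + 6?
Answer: -899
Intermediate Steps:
P = 1 (P = (-3 + 6)/3 = (⅓)*3 = 1)
F(X) = X (F(X) = X*1 = X)
29*(F(8) - 39) = 29*(8 - 39) = 29*(-31) = -899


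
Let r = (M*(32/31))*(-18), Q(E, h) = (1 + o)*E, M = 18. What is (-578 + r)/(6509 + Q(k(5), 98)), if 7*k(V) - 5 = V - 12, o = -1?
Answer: -28286/201779 ≈ -0.14018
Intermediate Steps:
k(V) = -1 + V/7 (k(V) = 5/7 + (V - 12)/7 = 5/7 + (-12 + V)/7 = 5/7 + (-12/7 + V/7) = -1 + V/7)
Q(E, h) = 0 (Q(E, h) = (1 - 1)*E = 0*E = 0)
r = -10368/31 (r = (18*(32/31))*(-18) = (576/31)*(-18) = -10368/31 ≈ -334.45)
(-578 + r)/(6509 + Q(k(5), 98)) = (-578 - 10368/31)/(6509 + 0) = -28286/31/6509 = -28286/31*1/6509 = -28286/201779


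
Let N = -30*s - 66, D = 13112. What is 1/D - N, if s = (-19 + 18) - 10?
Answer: -3461567/13112 ≈ -264.00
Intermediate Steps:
s = -11 (s = -1 - 10 = -11)
N = 264 (N = -30*(-11) - 66 = 330 - 66 = 264)
1/D - N = 1/13112 - 1*264 = 1/13112 - 264 = -3461567/13112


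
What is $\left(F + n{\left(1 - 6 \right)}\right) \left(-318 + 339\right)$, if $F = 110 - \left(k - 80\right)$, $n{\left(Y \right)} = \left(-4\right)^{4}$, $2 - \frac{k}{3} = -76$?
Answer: $4452$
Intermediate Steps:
$k = 234$ ($k = 6 - -228 = 6 + 228 = 234$)
$n{\left(Y \right)} = 256$
$F = -44$ ($F = 110 - \left(234 - 80\right) = 110 - 154 = -44$)
$\left(F + n{\left(1 - 6 \right)}\right) \left(-318 + 339\right) = \left(-44 + 256\right) \left(-318 + 339\right) = 212 \cdot 21 = 4452$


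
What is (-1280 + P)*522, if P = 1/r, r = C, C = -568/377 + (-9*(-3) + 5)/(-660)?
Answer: -32333798385/48368 ≈ -6.6850e+5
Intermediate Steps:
C = -96736/62205 (C = -568*1/377 + (27 + 5)*(-1/660) = -568/377 + 32*(-1/660) = -568/377 - 8/165 = -96736/62205 ≈ -1.5551)
r = -96736/62205 ≈ -1.5551
P = -62205/96736 (P = 1/(-96736/62205) = -62205/96736 ≈ -0.64304)
(-1280 + P)*522 = (-1280 - 62205/96736)*522 = -123884285/96736*522 = -32333798385/48368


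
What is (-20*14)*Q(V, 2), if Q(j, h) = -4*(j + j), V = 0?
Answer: 0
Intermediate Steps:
Q(j, h) = -8*j
(-20*14)*Q(V, 2) = (-20*14)*(-8*0) = -280*0 = 0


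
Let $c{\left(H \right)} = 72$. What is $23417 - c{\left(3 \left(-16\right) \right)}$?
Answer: $23345$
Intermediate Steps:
$23417 - c{\left(3 \left(-16\right) \right)} = 23417 - 72 = 23345$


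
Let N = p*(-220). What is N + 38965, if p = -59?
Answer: 51945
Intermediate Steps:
N = 12980 (N = -59*(-220) = 12980)
N + 38965 = 12980 + 38965 = 51945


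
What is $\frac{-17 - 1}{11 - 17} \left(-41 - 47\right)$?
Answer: $-264$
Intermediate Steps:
$\frac{-17 - 1}{11 - 17} \left(-41 - 47\right) = - \frac{18}{-6} \left(-88\right) = \left(-18\right) \left(- \frac{1}{6}\right) \left(-88\right) = 3 \left(-88\right) = -264$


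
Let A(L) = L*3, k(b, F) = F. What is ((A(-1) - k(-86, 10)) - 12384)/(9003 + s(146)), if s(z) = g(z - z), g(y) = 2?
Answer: -12397/9005 ≈ -1.3767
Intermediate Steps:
s(z) = 2
A(L) = 3*L
((A(-1) - k(-86, 10)) - 12384)/(9003 + s(146)) = ((3*(-1) - 1*10) - 12384)/(9003 + 2) = ((-3 - 10) - 12384)/9005 = (-13 - 12384)*(1/9005) = -12397*1/9005 = -12397/9005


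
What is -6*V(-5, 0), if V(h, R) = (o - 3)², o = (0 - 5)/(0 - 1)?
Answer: -24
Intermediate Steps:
o = 5 (o = -5/(-1) = -5*(-1) = 5)
V(h, R) = 4 (V(h, R) = (5 - 3)² = 2² = 4)
-6*V(-5, 0) = -6*4 = -24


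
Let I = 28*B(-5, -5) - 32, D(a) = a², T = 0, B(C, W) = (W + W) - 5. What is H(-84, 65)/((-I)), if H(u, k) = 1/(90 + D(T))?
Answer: 1/40680 ≈ 2.4582e-5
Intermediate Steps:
B(C, W) = -5 + 2*W (B(C, W) = 2*W - 5 = -5 + 2*W)
H(u, k) = 1/90 (H(u, k) = 1/(90 + 0²) = 1/(90 + 0) = 1/90)
I = -452 (I = 28*(-5 + 2*(-5)) - 32 = 28*(-5 - 10) - 32 = 28*(-15) - 32 = -420 - 32 = -452)
H(-84, 65)/((-I)) = 1/(90*((-1*(-452)))) = (1/90)/452 = (1/90)*(1/452) = 1/40680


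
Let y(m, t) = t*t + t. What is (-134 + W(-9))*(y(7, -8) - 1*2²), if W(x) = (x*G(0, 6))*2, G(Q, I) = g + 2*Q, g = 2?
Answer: -8840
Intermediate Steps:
G(Q, I) = 2 + 2*Q
y(m, t) = t + t² (y(m, t) = t² + t = t + t²)
W(x) = 4*x (W(x) = (x*(2 + 2*0))*2 = (x*(2 + 0))*2 = (x*2)*2 = (2*x)*2 = 4*x)
(-134 + W(-9))*(y(7, -8) - 1*2²) = (-134 + 4*(-9))*(-8*(1 - 8) - 1*2²) = (-134 - 36)*(-8*(-7) - 1*4) = -170*(56 - 4) = -170*52 = -8840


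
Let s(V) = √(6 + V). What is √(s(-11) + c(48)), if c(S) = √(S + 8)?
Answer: √(2*√14 + I*√5) ≈ 2.7653 + 0.40431*I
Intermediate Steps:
c(S) = √(8 + S)
√(s(-11) + c(48)) = √(√(6 - 11) + √(8 + 48)) = √(√(-5) + √56) = √(I*√5 + 2*√14) = √(2*√14 + I*√5)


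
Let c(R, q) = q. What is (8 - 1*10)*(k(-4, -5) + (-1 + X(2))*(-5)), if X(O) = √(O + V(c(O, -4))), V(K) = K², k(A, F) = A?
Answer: -2 + 30*√2 ≈ 40.426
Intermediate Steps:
X(O) = √(16 + O) (X(O) = √(O + (-4)²) = √(O + 16) = √(16 + O))
(8 - 1*10)*(k(-4, -5) + (-1 + X(2))*(-5)) = (8 - 1*10)*(-4 + (-1 + √(16 + 2))*(-5)) = (8 - 10)*(-4 + (-1 + √18)*(-5)) = -2*(-4 + (-1 + 3*√2)*(-5)) = -2*(-4 + (5 - 15*√2)) = -2*(1 - 15*√2) = -2 + 30*√2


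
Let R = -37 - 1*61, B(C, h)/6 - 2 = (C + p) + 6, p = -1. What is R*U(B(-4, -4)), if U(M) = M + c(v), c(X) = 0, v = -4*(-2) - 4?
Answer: -1764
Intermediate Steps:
B(C, h) = 42 + 6*C (B(C, h) = 12 + 6*((C - 1) + 6) = 12 + 6*((-1 + C) + 6) = 12 + 6*(5 + C) = 12 + (30 + 6*C) = 42 + 6*C)
v = 4 (v = 8 - 4 = 4)
R = -98 (R = -37 - 61 = -98)
U(M) = M (U(M) = M + 0 = M)
R*U(B(-4, -4)) = -98*(42 + 6*(-4)) = -98*(42 - 24) = -98*18 = -1764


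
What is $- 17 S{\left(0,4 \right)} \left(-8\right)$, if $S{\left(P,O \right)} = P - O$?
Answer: $-544$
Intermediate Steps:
$- 17 S{\left(0,4 \right)} \left(-8\right) = - 17 \left(0 - 4\right) \left(-8\right) = \left(-17\right) \left(-4\right) \left(-8\right) = 68 \left(-8\right) = -544$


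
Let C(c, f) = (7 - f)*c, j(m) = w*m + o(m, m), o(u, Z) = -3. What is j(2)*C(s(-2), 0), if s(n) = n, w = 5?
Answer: -98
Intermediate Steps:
j(m) = -3 + 5*m (j(m) = 5*m - 3 = -3 + 5*m)
C(c, f) = c*(7 - f)
j(2)*C(s(-2), 0) = (-3 + 5*2)*(-2*(7 - 1*0)) = (-3 + 10)*(-2*(7 + 0)) = 7*(-2*7) = 7*(-14) = -98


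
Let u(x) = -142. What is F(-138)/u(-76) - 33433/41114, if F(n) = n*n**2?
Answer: 54022902361/2919094 ≈ 18507.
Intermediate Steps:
F(n) = n**3
F(-138)/u(-76) - 33433/41114 = (-138)**3/(-142) - 33433/41114 = -2628072*(-1/142) - 33433*1/41114 = 1314036/71 - 33433/41114 = 54022902361/2919094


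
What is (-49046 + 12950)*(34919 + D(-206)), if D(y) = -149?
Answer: -1255057920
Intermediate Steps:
(-49046 + 12950)*(34919 + D(-206)) = (-49046 + 12950)*(34919 - 149) = -36096*34770 = -1255057920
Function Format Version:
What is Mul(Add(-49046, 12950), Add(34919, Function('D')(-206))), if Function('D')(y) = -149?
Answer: -1255057920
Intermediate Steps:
Mul(Add(-49046, 12950), Add(34919, Function('D')(-206))) = Mul(Add(-49046, 12950), Add(34919, -149)) = Mul(-36096, 34770) = -1255057920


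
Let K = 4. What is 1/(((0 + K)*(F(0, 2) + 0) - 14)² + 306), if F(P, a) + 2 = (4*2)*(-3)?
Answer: 1/14230 ≈ 7.0274e-5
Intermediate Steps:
F(P, a) = -26 (F(P, a) = -2 + (4*2)*(-3) = -2 + 8*(-3) = -2 - 24 = -26)
1/(((0 + K)*(F(0, 2) + 0) - 14)² + 306) = 1/(((0 + 4)*(-26 + 0) - 14)² + 306) = 1/((4*(-26) - 14)² + 306) = 1/((-104 - 14)² + 306) = 1/((-118)² + 306) = 1/(13924 + 306) = 1/14230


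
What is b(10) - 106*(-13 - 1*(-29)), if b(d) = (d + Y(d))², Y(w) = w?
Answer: -1296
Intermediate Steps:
b(d) = 4*d² (b(d) = (d + d)² = (2*d)² = 4*d²)
b(10) - 106*(-13 - 1*(-29)) = 4*10² - 106*(-13 - 1*(-29)) = 4*100 - 106*(-13 + 29) = 400 - 106*16 = 400 - 1696 = -1296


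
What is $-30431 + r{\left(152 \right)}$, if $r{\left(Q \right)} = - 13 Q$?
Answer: $-32407$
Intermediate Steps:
$-30431 + r{\left(152 \right)} = -30431 - 1976 = -32407$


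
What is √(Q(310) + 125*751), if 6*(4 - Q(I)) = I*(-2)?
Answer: √845841/3 ≈ 306.57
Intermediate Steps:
Q(I) = 4 + I/3 (Q(I) = 4 - I*(-2)/6 = 4 - (-1)*I/3 = 4 + I/3)
√(Q(310) + 125*751) = √((4 + (⅓)*310) + 125*751) = √((4 + 310/3) + 93875) = √(322/3 + 93875) = √(281947/3) = √845841/3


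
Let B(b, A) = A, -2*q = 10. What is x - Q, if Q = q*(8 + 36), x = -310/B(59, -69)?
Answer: 15490/69 ≈ 224.49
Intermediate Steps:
q = -5 (q = -½*10 = -5)
x = 310/69 (x = -310/(-69) = -310*(-1/69) = 310/69 ≈ 4.4928)
Q = -220 (Q = -5*(8 + 36) = -5*44 = -220)
x - Q = 310/69 - 1*(-220) = 310/69 + 220 = 15490/69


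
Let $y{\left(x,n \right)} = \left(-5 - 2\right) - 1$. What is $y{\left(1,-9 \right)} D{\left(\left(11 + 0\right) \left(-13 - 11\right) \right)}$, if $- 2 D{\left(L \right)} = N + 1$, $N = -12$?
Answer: $-44$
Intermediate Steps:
$y{\left(x,n \right)} = -8$ ($y{\left(x,n \right)} = -7 - 1 = -8$)
$D{\left(L \right)} = \frac{11}{2}$ ($D{\left(L \right)} = - \frac{-12 + 1}{2} = \left(- \frac{1}{2}\right) \left(-11\right) = \frac{11}{2}$)
$y{\left(1,-9 \right)} D{\left(\left(11 + 0\right) \left(-13 - 11\right) \right)} = \left(-8\right) \frac{11}{2} = -44$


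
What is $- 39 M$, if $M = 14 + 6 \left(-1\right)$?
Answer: $-312$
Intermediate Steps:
$M = 8$ ($M = 14 - 6 = 8$)
$- 39 M = \left(-39\right) 8 = -312$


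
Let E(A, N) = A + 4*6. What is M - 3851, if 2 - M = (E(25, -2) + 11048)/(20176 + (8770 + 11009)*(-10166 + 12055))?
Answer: -143886050340/37382707 ≈ -3849.0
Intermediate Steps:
E(A, N) = 24 + A (E(A, N) = A + 24 = 24 + A)
M = 74754317/37382707 (M = 2 - ((24 + 25) + 11048)/(20176 + (8770 + 11009)*(-10166 + 12055)) = 2 - (49 + 11048)/(20176 + 19779*1889) = 2 - 11097/(20176 + 37362531) = 2 - 11097/37382707 = 74754317/37382707 ≈ 1.9997)
M - 3851 = 74754317/37382707 - 3851 = -143886050340/37382707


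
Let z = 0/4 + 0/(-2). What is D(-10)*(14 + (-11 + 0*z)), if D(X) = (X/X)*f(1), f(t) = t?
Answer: 3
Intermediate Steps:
z = 0 (z = 0*(1/4) + 0*(-1/2) = 0 + 0 = 0)
D(X) = 1 (D(X) = (X/X)*1 = 1*1 = 1)
D(-10)*(14 + (-11 + 0*z)) = 1*(14 + (-11 + 0*0)) = 1*(14 + (-11 + 0)) = 1*(14 - 11) = 1*3 = 3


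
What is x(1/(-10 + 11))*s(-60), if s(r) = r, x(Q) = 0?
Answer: 0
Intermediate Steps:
x(1/(-10 + 11))*s(-60) = 0*(-60) = 0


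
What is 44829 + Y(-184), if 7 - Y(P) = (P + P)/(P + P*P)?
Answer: 8204990/183 ≈ 44836.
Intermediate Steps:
Y(P) = 7 - 2*P/(P + P²) (Y(P) = 7 - (P + P)/(P + P*P) = 7 - 2*P/(P + P²))
44829 + Y(-184) = 44829 + (5 + 7*(-184))/(1 - 184) = 44829 + (5 - 1288)/(-183) = 44829 - 1/183*(-1283) = 44829 + 1283/183 = 8204990/183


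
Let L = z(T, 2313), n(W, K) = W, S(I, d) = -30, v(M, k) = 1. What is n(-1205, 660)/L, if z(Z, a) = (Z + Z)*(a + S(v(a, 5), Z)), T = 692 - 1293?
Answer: 1205/2744166 ≈ 0.00043911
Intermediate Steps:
T = -601
z(Z, a) = 2*Z*(-30 + a) (z(Z, a) = (Z + Z)*(a - 30) = (2*Z)*(-30 + a) = 2*Z*(-30 + a))
L = -2744166 (L = 2*(-601)*(-30 + 2313) = 2*(-601)*2283 = -2744166)
n(-1205, 660)/L = -1205/(-2744166) = -1205*(-1/2744166) = 1205/2744166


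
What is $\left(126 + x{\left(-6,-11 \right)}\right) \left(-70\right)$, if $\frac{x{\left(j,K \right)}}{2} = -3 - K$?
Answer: $-9940$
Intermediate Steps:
$x{\left(j,K \right)} = -6 - 2 K$ ($x{\left(j,K \right)} = 2 \left(-3 - K\right) = -6 - 2 K$)
$\left(126 + x{\left(-6,-11 \right)}\right) \left(-70\right) = \left(126 - -16\right) \left(-70\right) = \left(126 + \left(-6 + 22\right)\right) \left(-70\right) = \left(126 + 16\right) \left(-70\right) = 142 \left(-70\right) = -9940$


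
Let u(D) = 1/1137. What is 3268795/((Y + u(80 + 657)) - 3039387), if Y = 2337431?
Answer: -3716619915/798123971 ≈ -4.6567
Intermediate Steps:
u(D) = 1/1137
3268795/((Y + u(80 + 657)) - 3039387) = 3268795/((2337431 + 1/1137) - 3039387) = 3268795/(2657659048/1137 - 3039387) = 3268795/(-798123971/1137) = 3268795*(-1137/798123971) = -3716619915/798123971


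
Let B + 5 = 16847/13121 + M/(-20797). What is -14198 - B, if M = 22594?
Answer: -3873003374526/272877437 ≈ -14193.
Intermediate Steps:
B = -1310476000/272877437 (B = -5 + (16847/13121 + 22594/(-20797)) = -5 + (16847*(1/13121) + 22594*(-1/20797)) = -5 + (16847/13121 - 22594/20797) = -5 + 53911185/272877437 = -1310476000/272877437 ≈ -4.8024)
-14198 - B = -14198 - 1*(-1310476000/272877437) = -14198 + 1310476000/272877437 = -3873003374526/272877437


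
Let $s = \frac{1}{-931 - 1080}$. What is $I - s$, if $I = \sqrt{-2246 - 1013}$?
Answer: $\frac{1}{2011} + i \sqrt{3259} \approx 0.00049726 + 57.088 i$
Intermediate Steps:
$I = i \sqrt{3259}$ ($I = \sqrt{-3259} = i \sqrt{3259} \approx 57.088 i$)
$s = - \frac{1}{2011}$ ($s = \frac{1}{-2011} = - \frac{1}{2011} \approx -0.00049726$)
$I - s = i \sqrt{3259} - - \frac{1}{2011} = i \sqrt{3259} + \frac{1}{2011} = \frac{1}{2011} + i \sqrt{3259}$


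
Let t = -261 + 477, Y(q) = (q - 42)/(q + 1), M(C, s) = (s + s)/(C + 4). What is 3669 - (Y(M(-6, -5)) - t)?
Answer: 23347/6 ≈ 3891.2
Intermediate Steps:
M(C, s) = 2*s/(4 + C) (M(C, s) = (2*s)/(4 + C) = 2*s/(4 + C))
Y(q) = (-42 + q)/(1 + q)
t = 216
3669 - (Y(M(-6, -5)) - t) = 3669 - ((-42 + 2*(-5)/(4 - 6))/(1 + 2*(-5)/(4 - 6)) - 1*216) = 3669 - ((-42 + 2*(-5)/(-2))/(1 + 2*(-5)/(-2)) - 216) = 3669 - ((-42 + 2*(-5)*(-½))/(1 + 2*(-5)*(-½)) - 216) = 3669 - ((-42 + 5)/(1 + 5) - 216) = 3669 - (-37/6 - 216) = 3669 - 1*(-1333/6) = 3669 + 1333/6 = 23347/6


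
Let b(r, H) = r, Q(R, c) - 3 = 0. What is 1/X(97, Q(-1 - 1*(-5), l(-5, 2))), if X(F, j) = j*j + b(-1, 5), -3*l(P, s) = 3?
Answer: ⅛ ≈ 0.12500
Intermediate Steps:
l(P, s) = -1 (l(P, s) = -⅓*3 = -1)
Q(R, c) = 3 (Q(R, c) = 3 + 0 = 3)
X(F, j) = -1 + j² (X(F, j) = j*j - 1 = j² - 1 = -1 + j²)
1/X(97, Q(-1 - 1*(-5), l(-5, 2))) = 1/(-1 + 3²) = 1/(-1 + 9) = 1/8 = ⅛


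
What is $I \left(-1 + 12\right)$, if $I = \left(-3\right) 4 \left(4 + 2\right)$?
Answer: $-792$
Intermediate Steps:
$I = -72$ ($I = \left(-12\right) 6 = -72$)
$I \left(-1 + 12\right) = - 72 \left(-1 + 12\right) = \left(-72\right) 11 = -792$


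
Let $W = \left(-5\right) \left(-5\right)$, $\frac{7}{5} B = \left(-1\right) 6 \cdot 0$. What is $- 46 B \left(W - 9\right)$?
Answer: $0$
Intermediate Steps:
$B = 0$ ($B = \frac{5 \left(-1\right) 6 \cdot 0}{7} = \frac{5 \left(\left(-6\right) 0\right)}{7} = \frac{5}{7} \cdot 0 = 0$)
$W = 25$
$- 46 B \left(W - 9\right) = \left(-46\right) 0 \left(25 - 9\right) = 0 \cdot 16 = 0$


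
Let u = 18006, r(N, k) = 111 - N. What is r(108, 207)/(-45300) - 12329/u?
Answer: -93092953/135945300 ≈ -0.68478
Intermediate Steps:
r(108, 207)/(-45300) - 12329/u = (111 - 1*108)/(-45300) - 12329/18006 = (111 - 108)*(-1/45300) - 12329*1/18006 = 3*(-1/45300) - 12329/18006 = -1/15100 - 12329/18006 = -93092953/135945300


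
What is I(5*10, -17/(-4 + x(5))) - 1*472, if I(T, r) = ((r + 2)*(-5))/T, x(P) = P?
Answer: -941/2 ≈ -470.50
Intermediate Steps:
I(T, r) = (-10 - 5*r)/T (I(T, r) = ((2 + r)*(-5))/T = (-10 - 5*r)/T)
I(5*10, -17/(-4 + x(5))) - 1*472 = 5*(-2 - (-17)/(1*(-4 + 5)))/((5*10)) - 1*472 = 5*(-2 - (-17)/(1*1))/50 - 472 = 5*(1/50)*(-2 - (-17)/1) - 472 = 5*(1/50)*(-2 - (-17)) - 472 = 5*(1/50)*(-2 - 1*(-17)) - 472 = 5*(1/50)*(-2 + 17) - 472 = 5*(1/50)*15 - 472 = 3/2 - 472 = -941/2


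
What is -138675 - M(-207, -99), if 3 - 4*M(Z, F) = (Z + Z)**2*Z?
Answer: -36033675/4 ≈ -9.0084e+6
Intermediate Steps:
M(Z, F) = 3/4 - Z**3 (M(Z, F) = 3/4 - (Z + Z)**2*Z/4 = 3/4 - (2*Z)**2*Z/4 = 3/4 - 4*Z**2*Z/4 = 3/4 - Z**3)
-138675 - M(-207, -99) = -138675 - (3/4 - 1*(-207)**3) = -138675 - (3/4 - 1*(-8869743)) = -138675 - (3/4 + 8869743) = -138675 - 1*35478975/4 = -138675 - 35478975/4 = -36033675/4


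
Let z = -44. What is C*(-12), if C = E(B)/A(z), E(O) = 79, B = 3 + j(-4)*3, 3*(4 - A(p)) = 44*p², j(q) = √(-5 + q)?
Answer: 711/21293 ≈ 0.033391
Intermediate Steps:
A(p) = 4 - 44*p²/3
B = 3 + 9*I (B = 3 + √(-5 - 4)*3 = 3 + √(-9)*3 = 3 + (3*I)*3 = 3 + 9*I ≈ 3.0 + 9.0*I)
C = -237/85172 (C = 79/(4 - 44/3*(-44)²) = 79/(4 - 44/3*1936) = 79/(4 - 85184/3) = 79/(-85172/3) = 79*(-3/85172) = -237/85172 ≈ -0.0027826)
C*(-12) = -237/85172*(-12) = 711/21293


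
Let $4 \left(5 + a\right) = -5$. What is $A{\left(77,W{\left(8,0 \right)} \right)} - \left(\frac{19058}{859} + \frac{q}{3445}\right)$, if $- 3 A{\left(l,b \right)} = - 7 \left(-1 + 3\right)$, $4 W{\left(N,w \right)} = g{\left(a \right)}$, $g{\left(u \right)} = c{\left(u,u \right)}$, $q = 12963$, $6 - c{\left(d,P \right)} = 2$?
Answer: $- \frac{188940511}{8877765} \approx -21.282$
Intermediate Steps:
$c{\left(d,P \right)} = 4$ ($c{\left(d,P \right)} = 6 - 2 = 4$)
$a = - \frac{25}{4}$ ($a = -5 + \frac{1}{4} \left(-5\right) = -5 - \frac{5}{4} = - \frac{25}{4} \approx -6.25$)
$g{\left(u \right)} = 4$
$W{\left(N,w \right)} = 1$ ($W{\left(N,w \right)} = \frac{1}{4} \cdot 4 = 1$)
$A{\left(l,b \right)} = \frac{14}{3}$ ($A{\left(l,b \right)} = - \frac{\left(-7\right) \left(-1 + 3\right)}{3} = - \frac{\left(-7\right) 2}{3} = \left(- \frac{1}{3}\right) \left(-14\right) = \frac{14}{3}$)
$A{\left(77,W{\left(8,0 \right)} \right)} - \left(\frac{19058}{859} + \frac{q}{3445}\right) = \frac{14}{3} - \left(\frac{19058}{859} + \frac{12963}{3445}\right) = \frac{14}{3} - \frac{76790027}{2959255} = - \frac{188940511}{8877765}$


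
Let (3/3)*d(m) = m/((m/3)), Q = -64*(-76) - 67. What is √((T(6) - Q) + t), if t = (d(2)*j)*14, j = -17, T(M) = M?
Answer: I*√5505 ≈ 74.196*I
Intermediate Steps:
Q = 4797 (Q = 4864 - 67 = 4797)
d(m) = 3 (d(m) = m/((m/3)) = m*(3/m) = 3)
t = -714 (t = (3*(-17))*14 = -51*14 = -714)
√((T(6) - Q) + t) = √((6 - 1*4797) - 714) = √((6 - 4797) - 714) = √(-4791 - 714) = √(-5505) = I*√5505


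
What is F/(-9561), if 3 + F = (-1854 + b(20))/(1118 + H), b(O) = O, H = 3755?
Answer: 16453/46590753 ≈ 0.00035314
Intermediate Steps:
F = -16453/4873 (F = -3 + (-1854 + 20)/(1118 + 3755) = -3 - 1834/4873 = -16453/4873 ≈ -3.3764)
F/(-9561) = -16453/4873/(-9561) = -16453/4873*(-1/9561) = 16453/46590753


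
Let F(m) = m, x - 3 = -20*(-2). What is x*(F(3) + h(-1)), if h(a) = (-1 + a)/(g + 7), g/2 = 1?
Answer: 1075/9 ≈ 119.44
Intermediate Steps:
x = 43 (x = 3 - 20*(-2) = 3 + 40 = 43)
g = 2 (g = 2*1 = 2)
h(a) = -1/9 + a/9 (h(a) = (-1 + a)/(2 + 7) = (-1 + a)/9 = (-1 + a)*(1/9) = -1/9 + a/9)
x*(F(3) + h(-1)) = 43*(3 + (-1/9 + (1/9)*(-1))) = 43*(3 + (-1/9 - 1/9)) = 43*(3 - 2/9) = 43*(25/9) = 1075/9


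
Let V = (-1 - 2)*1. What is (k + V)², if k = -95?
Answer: 9604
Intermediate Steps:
V = -3 (V = -3*1 = -3)
(k + V)² = (-95 - 3)² = (-98)² = 9604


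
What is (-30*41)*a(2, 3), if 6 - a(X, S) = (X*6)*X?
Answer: 22140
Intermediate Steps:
a(X, S) = 6 - 6*X² (a(X, S) = 6 - X*6*X = 6 - 6*X*X = 6 - 6*X²)
(-30*41)*a(2, 3) = (-30*41)*(6 - 6*2²) = -1230*(6 - 6*4) = -1230*(6 - 24) = -1230*(-18) = 22140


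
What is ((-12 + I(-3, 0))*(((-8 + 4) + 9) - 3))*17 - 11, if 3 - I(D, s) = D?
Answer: -215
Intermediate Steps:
I(D, s) = 3 - D
((-12 + I(-3, 0))*(((-8 + 4) + 9) - 3))*17 - 11 = ((-12 + (3 - 1*(-3)))*(((-8 + 4) + 9) - 3))*17 - 11 = ((-12 + (3 + 3))*((-4 + 9) - 3))*17 - 11 = ((-12 + 6)*(5 - 3))*17 - 11 = -6*2*17 - 11 = -12*17 - 11 = -204 - 11 = -215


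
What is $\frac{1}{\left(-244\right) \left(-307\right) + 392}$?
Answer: $\frac{1}{75300} \approx 1.328 \cdot 10^{-5}$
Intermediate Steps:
$\frac{1}{\left(-244\right) \left(-307\right) + 392} = \frac{1}{74908 + 392} = \frac{1}{75300}$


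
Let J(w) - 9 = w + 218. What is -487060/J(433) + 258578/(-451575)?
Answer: -3668579683/4967325 ≈ -738.54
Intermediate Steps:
J(w) = 227 + w (J(w) = 9 + (w + 218) = 9 + (218 + w) = 227 + w)
-487060/J(433) + 258578/(-451575) = -487060/(227 + 433) + 258578/(-451575) = -487060/660 + 258578*(-1/451575) = -487060*1/660 - 258578/451575 = -24353/33 - 258578/451575 = -3668579683/4967325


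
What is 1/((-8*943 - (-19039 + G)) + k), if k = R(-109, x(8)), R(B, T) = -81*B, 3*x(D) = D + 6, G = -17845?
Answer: 1/38169 ≈ 2.6199e-5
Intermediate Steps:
x(D) = 2 + D/3 (x(D) = (D + 6)/3 = (6 + D)/3 = 2 + D/3)
k = 8829 (k = -81*(-109) = 8829)
1/((-8*943 - (-19039 + G)) + k) = 1/((-8*943 - (-19039 - 17845)) + 8829) = 1/((-7544 - 1*(-36884)) + 8829) = 1/((-7544 + 36884) + 8829) = 1/(29340 + 8829) = 1/38169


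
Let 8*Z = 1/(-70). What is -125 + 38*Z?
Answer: -35019/280 ≈ -125.07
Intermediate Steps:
Z = -1/560 (Z = (⅛)/(-70) = (⅛)*(-1/70) = -1/560 ≈ -0.0017857)
-125 + 38*Z = -125 + 38*(-1/560) = -125 - 19/280 = -35019/280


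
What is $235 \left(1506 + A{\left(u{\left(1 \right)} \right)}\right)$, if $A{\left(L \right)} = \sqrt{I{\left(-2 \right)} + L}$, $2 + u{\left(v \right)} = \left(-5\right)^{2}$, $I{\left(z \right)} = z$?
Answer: $353910 + 235 \sqrt{21} \approx 3.5499 \cdot 10^{5}$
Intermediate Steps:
$u{\left(v \right)} = 23$ ($u{\left(v \right)} = -2 + \left(-5\right)^{2} = -2 + 25 = 23$)
$A{\left(L \right)} = \sqrt{-2 + L}$
$235 \left(1506 + A{\left(u{\left(1 \right)} \right)}\right) = 235 \left(1506 + \sqrt{-2 + 23}\right) = 235 \left(1506 + \sqrt{21}\right) = 353910 + 235 \sqrt{21}$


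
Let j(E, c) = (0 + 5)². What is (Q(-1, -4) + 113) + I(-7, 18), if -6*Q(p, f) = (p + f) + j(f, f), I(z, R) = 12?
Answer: 365/3 ≈ 121.67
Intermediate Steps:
j(E, c) = 25 (j(E, c) = 5² = 25)
Q(p, f) = -25/6 - f/6 - p/6 (Q(p, f) = -((p + f) + 25)/6 = -((f + p) + 25)/6 = -(25 + f + p)/6 = -25/6 - f/6 - p/6)
(Q(-1, -4) + 113) + I(-7, 18) = ((-25/6 - ⅙*(-4) - ⅙*(-1)) + 113) + 12 = ((-25/6 + ⅔ + ⅙) + 113) + 12 = (-10/3 + 113) + 12 = 329/3 + 12 = 365/3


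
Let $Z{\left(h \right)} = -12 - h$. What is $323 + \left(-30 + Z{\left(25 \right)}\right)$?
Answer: $256$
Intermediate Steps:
$323 + \left(-30 + Z{\left(25 \right)}\right) = 323 - 67 = 256$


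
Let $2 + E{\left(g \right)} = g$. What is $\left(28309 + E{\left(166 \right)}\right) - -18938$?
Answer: $47411$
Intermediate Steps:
$E{\left(g \right)} = -2 + g$
$\left(28309 + E{\left(166 \right)}\right) - -18938 = \left(28309 + \left(-2 + 166\right)\right) - -18938 = \left(28309 + 164\right) + 18938 = 28473 + 18938 = 47411$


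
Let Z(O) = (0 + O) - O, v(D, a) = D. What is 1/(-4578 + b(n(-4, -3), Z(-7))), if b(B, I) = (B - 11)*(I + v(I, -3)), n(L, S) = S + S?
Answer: -1/4578 ≈ -0.00021844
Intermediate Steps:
n(L, S) = 2*S
Z(O) = 0 (Z(O) = O - O = 0)
b(B, I) = 2*I*(-11 + B) (b(B, I) = (B - 11)*(I + I) = (-11 + B)*(2*I) = 2*I*(-11 + B))
1/(-4578 + b(n(-4, -3), Z(-7))) = 1/(-4578 + 2*0*(-11 + 2*(-3))) = 1/(-4578 + 2*0*(-11 - 6)) = 1/(-4578 + 2*0*(-17)) = 1/(-4578 + 0) = 1/(-4578) = -1/4578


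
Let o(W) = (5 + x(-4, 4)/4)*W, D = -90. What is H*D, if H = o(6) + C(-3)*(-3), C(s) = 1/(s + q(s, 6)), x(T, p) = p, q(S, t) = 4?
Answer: -2970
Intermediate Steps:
o(W) = 6*W (o(W) = (5 + 4/4)*W = (5 + 4*(¼))*W = (5 + 1)*W = 6*W)
C(s) = 1/(4 + s) (C(s) = 1/(s + 4) = 1/(4 + s))
H = 33 (H = 6*6 - 3/(4 - 3) = 36 - 3/1 = 36 + 1*(-3) = 36 - 3 = 33)
H*D = 33*(-90) = -2970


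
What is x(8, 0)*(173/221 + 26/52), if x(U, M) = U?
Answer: 2268/221 ≈ 10.262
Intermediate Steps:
x(8, 0)*(173/221 + 26/52) = 8*(173/221 + 26/52) = 8*(173*(1/221) + 26*(1/52)) = 8*(173/221 + ½) = 8*(567/442) = 2268/221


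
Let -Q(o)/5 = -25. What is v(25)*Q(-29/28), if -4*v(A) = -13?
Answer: 1625/4 ≈ 406.25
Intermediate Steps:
Q(o) = 125 (Q(o) = -5*(-25) = 125)
v(A) = 13/4 (v(A) = -¼*(-13) = 13/4)
v(25)*Q(-29/28) = (13/4)*125 = 1625/4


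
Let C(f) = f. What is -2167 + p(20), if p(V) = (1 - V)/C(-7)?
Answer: -15150/7 ≈ -2164.3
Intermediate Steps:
p(V) = -⅐ + V/7 (p(V) = (1 - V)/(-7) = (1 - V)*(-⅐) = -⅐ + V/7)
-2167 + p(20) = -2167 + (-⅐ + (⅐)*20) = -2167 + (-⅐ + 20/7) = -2167 + 19/7 = -15150/7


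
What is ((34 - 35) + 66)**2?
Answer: 4225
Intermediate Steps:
((34 - 35) + 66)**2 = (-1 + 66)**2 = 65**2 = 4225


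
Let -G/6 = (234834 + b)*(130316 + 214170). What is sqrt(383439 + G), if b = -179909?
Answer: 3*I*sqrt(12613886429) ≈ 3.3693e+5*I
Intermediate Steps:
G = -113525361300 (G = -6*(234834 - 179909)*(130316 + 214170) = -329550*344486 = -6*18920893550 = -113525361300)
sqrt(383439 + G) = sqrt(383439 - 113525361300) = sqrt(-113524977861) = 3*I*sqrt(12613886429)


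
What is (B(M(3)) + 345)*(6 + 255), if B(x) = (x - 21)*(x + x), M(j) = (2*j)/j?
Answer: 70209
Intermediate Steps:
M(j) = 2
B(x) = 2*x*(-21 + x) (B(x) = (-21 + x)*(2*x) = 2*x*(-21 + x))
(B(M(3)) + 345)*(6 + 255) = (2*2*(-21 + 2) + 345)*(6 + 255) = (2*2*(-19) + 345)*261 = (-76 + 345)*261 = 269*261 = 70209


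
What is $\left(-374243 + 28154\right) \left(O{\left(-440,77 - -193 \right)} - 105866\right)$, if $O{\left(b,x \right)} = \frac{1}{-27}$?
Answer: $\frac{329751638029}{9} \approx 3.6639 \cdot 10^{10}$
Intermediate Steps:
$O{\left(b,x \right)} = - \frac{1}{27}$
$\left(-374243 + 28154\right) \left(O{\left(-440,77 - -193 \right)} - 105866\right) = \left(-374243 + 28154\right) \left(- \frac{1}{27} - 105866\right) = \left(-346089\right) \left(- \frac{2858383}{27}\right) = \frac{329751638029}{9}$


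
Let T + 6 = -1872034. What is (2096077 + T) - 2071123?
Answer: -1847086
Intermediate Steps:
T = -1872040 (T = -6 - 1872034 = -1872040)
(2096077 + T) - 2071123 = (2096077 - 1872040) - 2071123 = 224037 - 2071123 = -1847086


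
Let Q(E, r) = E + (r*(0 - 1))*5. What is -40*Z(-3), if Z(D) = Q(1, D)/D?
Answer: 640/3 ≈ 213.33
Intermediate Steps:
Q(E, r) = E - 5*r (Q(E, r) = E + (r*(-1))*5 = E - r*5 = E - 5*r)
Z(D) = (1 - 5*D)/D
-40*Z(-3) = -40*(-5 + 1/(-3)) = -40*(-5 - 1/3) = -40*(-16/3) = 640/3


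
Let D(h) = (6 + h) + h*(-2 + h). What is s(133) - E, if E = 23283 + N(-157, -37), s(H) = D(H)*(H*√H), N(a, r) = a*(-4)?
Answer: -23911 + 2335746*√133 ≈ 2.6913e+7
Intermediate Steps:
D(h) = 6 + h + h*(-2 + h)
N(a, r) = -4*a
s(H) = H^(3/2)*(6 + H² - H) (s(H) = (6 + H² - H)*(H*√H) = (6 + H² - H)*H^(3/2) = H^(3/2)*(6 + H² - H))
E = 23911 (E = 23283 - 4*(-157) = 23283 + 628 = 23911)
s(133) - E = 133^(3/2)*(6 + 133² - 1*133) - 1*23911 = (133*√133)*(6 + 17689 - 133) - 23911 = (133*√133)*17562 - 23911 = 2335746*√133 - 23911 = -23911 + 2335746*√133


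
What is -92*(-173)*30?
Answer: 477480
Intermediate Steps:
-92*(-173)*30 = 15916*30 = 477480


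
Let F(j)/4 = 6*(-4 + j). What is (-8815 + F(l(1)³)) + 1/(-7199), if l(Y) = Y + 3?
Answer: -53092626/7199 ≈ -7375.0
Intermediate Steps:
l(Y) = 3 + Y
F(j) = -96 + 24*j (F(j) = 4*(6*(-4 + j)) = 4*(-24 + 6*j) = -96 + 24*j)
(-8815 + F(l(1)³)) + 1/(-7199) = (-8815 + (-96 + 24*(3 + 1)³)) + 1/(-7199) = (-8815 + (-96 + 24*4³)) - 1/7199 = (-8815 + (-96 + 24*64)) - 1/7199 = (-8815 + (-96 + 1536)) - 1/7199 = (-8815 + 1440) - 1/7199 = -7375 - 1/7199 = -53092626/7199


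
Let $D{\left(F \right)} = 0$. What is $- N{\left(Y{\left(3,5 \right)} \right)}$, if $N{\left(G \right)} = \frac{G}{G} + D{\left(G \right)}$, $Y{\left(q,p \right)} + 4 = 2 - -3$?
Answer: $-1$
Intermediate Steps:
$Y{\left(q,p \right)} = 1$ ($Y{\left(q,p \right)} = -4 + \left(2 - -3\right) = -4 + \left(2 + 3\right) = -4 + 5 = 1$)
$N{\left(G \right)} = 1$ ($N{\left(G \right)} = \frac{G}{G} + 0 = 1 + 0 = 1$)
$- N{\left(Y{\left(3,5 \right)} \right)} = \left(-1\right) 1 = -1$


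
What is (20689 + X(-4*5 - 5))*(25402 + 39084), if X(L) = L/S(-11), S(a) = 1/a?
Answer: 1351884504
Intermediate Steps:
S(a) = 1/a
X(L) = -11*L (X(L) = L/(1/(-11)) = L/(-1/11) = L*(-11) = -11*L)
(20689 + X(-4*5 - 5))*(25402 + 39084) = (20689 - 11*(-4*5 - 5))*(25402 + 39084) = (20689 - 11*(-20 - 5))*64486 = (20689 - 11*(-25))*64486 = (20689 + 275)*64486 = 20964*64486 = 1351884504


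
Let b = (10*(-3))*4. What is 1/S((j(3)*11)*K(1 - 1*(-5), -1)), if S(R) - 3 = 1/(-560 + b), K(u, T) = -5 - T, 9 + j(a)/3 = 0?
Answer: 680/2039 ≈ 0.33350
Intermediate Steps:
j(a) = -27 (j(a) = -27 + 3*0 = -27 + 0 = -27)
b = -120 (b = -30*4 = -120)
S(R) = 2039/680 (S(R) = 3 + 1/(-560 - 120) = 3 + 1/(-680) = 3 - 1/680 = 2039/680)
1/S((j(3)*11)*K(1 - 1*(-5), -1)) = 1/(2039/680) = 680/2039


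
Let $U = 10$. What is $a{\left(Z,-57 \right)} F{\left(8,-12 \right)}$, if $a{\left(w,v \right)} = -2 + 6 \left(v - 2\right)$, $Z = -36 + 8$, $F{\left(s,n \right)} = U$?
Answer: $-3560$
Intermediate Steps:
$F{\left(s,n \right)} = 10$
$Z = -28$
$a{\left(w,v \right)} = -14 + 6 v$ ($a{\left(w,v \right)} = -2 + 6 \left(-2 + v\right) = -2 + \left(-12 + 6 v\right) = -14 + 6 v$)
$a{\left(Z,-57 \right)} F{\left(8,-12 \right)} = \left(-14 + 6 \left(-57\right)\right) 10 = \left(-14 - 342\right) 10 = \left(-356\right) 10 = -3560$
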